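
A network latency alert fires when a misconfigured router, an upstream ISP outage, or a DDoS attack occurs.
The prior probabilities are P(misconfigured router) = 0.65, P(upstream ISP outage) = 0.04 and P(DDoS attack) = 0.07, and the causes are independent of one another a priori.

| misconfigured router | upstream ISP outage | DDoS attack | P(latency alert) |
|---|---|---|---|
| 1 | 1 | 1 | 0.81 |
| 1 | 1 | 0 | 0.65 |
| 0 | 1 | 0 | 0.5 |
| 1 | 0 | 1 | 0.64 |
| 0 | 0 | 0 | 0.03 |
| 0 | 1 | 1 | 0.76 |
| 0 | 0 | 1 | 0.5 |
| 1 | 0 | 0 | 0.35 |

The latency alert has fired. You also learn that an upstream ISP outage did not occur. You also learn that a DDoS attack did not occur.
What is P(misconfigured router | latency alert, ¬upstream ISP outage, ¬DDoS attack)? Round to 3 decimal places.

P(misconfigured router | latency alert, ¬upstream ISP outage, ¬DDoS attack) ≈ 0.956

Weight on misconfigured router=true, given the evidence: 0.35·0.65 = 0.227500
The normalizing constant is 0.03·0.35 + 0.35·0.65 = 0.238000
P(misconfigured router | latency alert, ¬upstream ISP outage, ¬DDoS attack) = 0.227500/0.238000 ≈ 0.956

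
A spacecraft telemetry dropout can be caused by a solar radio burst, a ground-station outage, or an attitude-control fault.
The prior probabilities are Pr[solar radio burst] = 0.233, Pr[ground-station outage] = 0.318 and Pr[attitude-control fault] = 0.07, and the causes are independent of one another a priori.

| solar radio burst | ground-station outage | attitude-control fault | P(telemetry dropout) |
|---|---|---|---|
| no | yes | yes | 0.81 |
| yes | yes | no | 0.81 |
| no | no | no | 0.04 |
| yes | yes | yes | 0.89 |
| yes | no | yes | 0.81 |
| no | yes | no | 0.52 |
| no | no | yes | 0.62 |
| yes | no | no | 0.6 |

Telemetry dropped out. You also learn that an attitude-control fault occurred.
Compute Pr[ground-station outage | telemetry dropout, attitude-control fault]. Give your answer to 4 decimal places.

For the numerator, keep only ground-station outage=true terms: 0.197564 + 0.065944 = 0.263508
Normalizer over all consistent configurations: 0.62·0.767·0.682 + 0.81·0.767·0.318 + 0.81·0.233·0.682 + 0.89·0.233·0.318 = 0.716540
P(ground-station outage | telemetry dropout, attitude-control fault) = 0.263508/0.716540 ≈ 0.3678

Pr[ground-station outage | telemetry dropout, attitude-control fault] ≈ 0.3678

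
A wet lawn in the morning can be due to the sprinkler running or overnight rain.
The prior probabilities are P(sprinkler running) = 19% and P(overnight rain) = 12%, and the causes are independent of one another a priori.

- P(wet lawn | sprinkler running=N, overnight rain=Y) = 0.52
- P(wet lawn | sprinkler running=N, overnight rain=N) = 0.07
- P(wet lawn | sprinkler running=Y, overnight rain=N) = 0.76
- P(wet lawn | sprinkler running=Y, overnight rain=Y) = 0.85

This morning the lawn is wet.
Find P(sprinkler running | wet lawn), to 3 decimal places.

P(sprinkler running | wet lawn) ≈ 0.593

P(wet lawn) = 0.07×0.81×0.88 + 0.52×0.81×0.12 + 0.76×0.19×0.88 + 0.85×0.19×0.12 = 0.049896 + 0.050544 + 0.127072 + 0.019380 = 0.246892
Restricting to configurations with sprinkler running present: 0.127072 + 0.019380 = 0.146452.
So P(sprinkler running | wet lawn) = 0.146452/0.246892 ≈ 0.593.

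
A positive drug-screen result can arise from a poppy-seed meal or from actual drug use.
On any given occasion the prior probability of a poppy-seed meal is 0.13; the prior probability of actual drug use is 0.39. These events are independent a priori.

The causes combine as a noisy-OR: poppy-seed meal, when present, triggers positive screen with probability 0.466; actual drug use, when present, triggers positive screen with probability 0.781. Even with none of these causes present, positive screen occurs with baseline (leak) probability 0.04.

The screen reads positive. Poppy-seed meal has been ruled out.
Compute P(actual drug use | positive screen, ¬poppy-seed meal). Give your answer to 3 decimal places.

P(actual drug use | positive screen, ¬poppy-seed meal) ≈ 0.927

Under noisy-OR, P(positive screen | causes) = 1 − (1−0.04)·∏(1−qᵢ) over the active causes.
Weight on actual drug use=true, given the evidence: 0.78976*0.39 = 0.308006
Normalizer over all consistent configurations: 0.04*0.61 + 0.78976*0.39 = 0.332406
Posterior = 0.308006 / 0.332406 ≈ 0.927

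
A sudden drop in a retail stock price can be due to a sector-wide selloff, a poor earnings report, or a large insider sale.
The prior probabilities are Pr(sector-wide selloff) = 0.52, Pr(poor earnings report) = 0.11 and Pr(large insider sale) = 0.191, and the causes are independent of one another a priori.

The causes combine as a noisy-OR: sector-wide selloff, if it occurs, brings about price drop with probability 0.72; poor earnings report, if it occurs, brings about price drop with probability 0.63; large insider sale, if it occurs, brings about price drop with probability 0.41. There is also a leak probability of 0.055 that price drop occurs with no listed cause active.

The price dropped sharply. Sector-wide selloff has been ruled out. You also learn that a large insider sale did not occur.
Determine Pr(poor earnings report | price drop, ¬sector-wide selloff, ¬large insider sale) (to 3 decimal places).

Under noisy-OR, P(price drop | causes) = 1 − (1−0.055)·∏(1−qᵢ) over the active causes.
By total probability over both values of poor earnings report:
  P(price drop | ¬sector-wide selloff, ¬large insider sale) = 0.055*0.89 + 0.65035*0.11
        = 0.048950 + 0.071539 = 0.120489
The terms with poor earnings report present sum to 0.071539, so
  P(poor earnings report | price drop, ¬sector-wide selloff, ¬large insider sale) = 0.071539 / 0.120489 ≈ 0.594

Pr(poor earnings report | price drop, ¬sector-wide selloff, ¬large insider sale) ≈ 0.594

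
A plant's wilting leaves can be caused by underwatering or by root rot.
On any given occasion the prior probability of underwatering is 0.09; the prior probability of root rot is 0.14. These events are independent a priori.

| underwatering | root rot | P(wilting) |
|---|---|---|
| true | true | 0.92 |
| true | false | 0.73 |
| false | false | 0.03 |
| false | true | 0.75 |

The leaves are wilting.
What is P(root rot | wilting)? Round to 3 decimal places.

Sum P(wilting|·) weighted by the priors over the 4 (underwatering, root rot) configurations:
  P(wilting) = 0.03*0.91*0.86 + 0.75*0.91*0.14 + 0.73*0.09*0.86 + 0.92*0.09*0.14
        = 0.023478 + 0.095550 + 0.056502 + 0.011592 = 0.187122
Keeping only the root rot-present terms gives 0.107142, so
  P(root rot | wilting) = 0.107142 / 0.187122 ≈ 0.573

P(root rot | wilting) ≈ 0.573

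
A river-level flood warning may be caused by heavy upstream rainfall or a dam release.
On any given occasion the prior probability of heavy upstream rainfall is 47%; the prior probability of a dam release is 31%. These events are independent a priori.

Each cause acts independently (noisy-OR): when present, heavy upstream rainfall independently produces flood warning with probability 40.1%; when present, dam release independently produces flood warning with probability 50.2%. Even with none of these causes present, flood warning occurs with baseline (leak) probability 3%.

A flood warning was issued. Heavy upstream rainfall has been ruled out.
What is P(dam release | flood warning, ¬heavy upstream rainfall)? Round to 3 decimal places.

P(dam release | flood warning, ¬heavy upstream rainfall) ≈ 0.886

Under noisy-OR, P(flood warning | causes) = 1 − (1−0.03)·∏(1−qᵢ) over the active causes.
Enumerate both values of dam release and weight by the priors:
  P(flood warning | ¬heavy upstream rainfall) = 0.03·0.69 + 0.51694·0.31
        = 0.020700 + 0.160251 = 0.180951
The terms with dam release present sum to 0.160251, so
  P(dam release | flood warning, ¬heavy upstream rainfall) = 0.160251 / 0.180951 ≈ 0.886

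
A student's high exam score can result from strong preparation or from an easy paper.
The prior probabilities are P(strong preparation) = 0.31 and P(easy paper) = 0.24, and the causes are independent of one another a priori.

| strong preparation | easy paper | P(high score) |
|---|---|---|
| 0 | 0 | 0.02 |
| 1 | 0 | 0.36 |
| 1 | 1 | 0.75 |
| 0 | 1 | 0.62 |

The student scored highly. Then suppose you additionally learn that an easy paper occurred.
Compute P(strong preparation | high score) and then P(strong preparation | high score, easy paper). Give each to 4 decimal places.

P(high score) = 0.02×0.69×0.76 + 0.62×0.69×0.24 + 0.36×0.31×0.76 + 0.75×0.31×0.24 = 0.010488 + 0.102672 + 0.084816 + 0.055800 = 0.253776
The strong preparation-present share is 0.084816 + 0.055800 = 0.140616.
So P(strong preparation | high score) = 0.140616/0.253776 ≈ 0.5541.

With the extra evidence:
Numerator (weight on configurations with strong preparation): 0.75*0.31 = 0.232500
Denominator P(high score | easy paper): 0.62*0.69 + 0.75*0.31 = 0.660300
Posterior = 0.232500 / 0.660300 ≈ 0.3521

P(strong preparation | high score) ≈ 0.5541; P(strong preparation | high score, easy paper) ≈ 0.3521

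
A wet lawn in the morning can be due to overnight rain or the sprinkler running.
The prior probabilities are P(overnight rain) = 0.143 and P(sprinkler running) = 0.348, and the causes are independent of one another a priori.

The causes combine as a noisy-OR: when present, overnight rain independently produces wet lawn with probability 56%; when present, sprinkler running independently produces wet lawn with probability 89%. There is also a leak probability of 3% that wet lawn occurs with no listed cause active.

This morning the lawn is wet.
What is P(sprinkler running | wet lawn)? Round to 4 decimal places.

Under noisy-OR, P(wet lawn | causes) = 1 − (1−0.03)·∏(1−qᵢ) over the active causes.
By total probability over the 4 (overnight rain, sprinkler running) configurations:
  P(wet lawn) = 0.03*0.857*0.652 + 0.8933*0.857*0.348 + 0.5732*0.143*0.652 + 0.953052*0.143*0.348
        = 0.016763 + 0.266414 + 0.053443 + 0.047428 = 0.384048
The terms with sprinkler running present sum to 0.313842, so
  P(sprinkler running | wet lawn) = 0.313842 / 0.384048 ≈ 0.8172

P(sprinkler running | wet lawn) ≈ 0.8172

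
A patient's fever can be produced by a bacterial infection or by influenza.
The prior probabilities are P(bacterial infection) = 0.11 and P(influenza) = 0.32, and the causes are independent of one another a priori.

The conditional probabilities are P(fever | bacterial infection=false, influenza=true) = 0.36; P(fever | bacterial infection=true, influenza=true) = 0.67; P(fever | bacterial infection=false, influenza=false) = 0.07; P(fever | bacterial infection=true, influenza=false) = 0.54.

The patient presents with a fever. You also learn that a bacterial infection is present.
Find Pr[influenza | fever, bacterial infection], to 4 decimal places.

Pr[influenza | fever, bacterial infection] ≈ 0.3686

Weight on influenza=true, given the evidence: 0.67×0.32 = 0.214400
The normalizing constant is 0.54×0.68 + 0.67×0.32 = 0.581600
P(influenza | fever, bacterial infection) = 0.214400/0.581600 ≈ 0.3686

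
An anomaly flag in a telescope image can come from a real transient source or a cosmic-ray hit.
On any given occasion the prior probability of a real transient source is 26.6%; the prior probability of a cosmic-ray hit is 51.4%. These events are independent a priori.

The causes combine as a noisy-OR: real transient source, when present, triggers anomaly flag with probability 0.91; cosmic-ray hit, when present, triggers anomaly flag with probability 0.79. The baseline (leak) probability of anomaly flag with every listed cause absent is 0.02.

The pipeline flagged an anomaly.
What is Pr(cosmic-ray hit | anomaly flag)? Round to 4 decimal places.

Under noisy-OR, P(anomaly flag | causes) = 1 − (1−0.02)·∏(1−qᵢ) over the active causes.
P(anomaly flag) = 0.02·0.734·0.486 + 0.7942·0.734·0.514 + 0.9118·0.266·0.486 + 0.981478·0.266·0.514 = 0.007134 + 0.299633 + 0.117874 + 0.134192 = 0.558833
Of this, 0.433825 comes from 0.299633 + 0.134192 (the cosmic-ray hit=true cases).
Hence the posterior is 0.433825/0.558833 ≈ 0.7763.

Pr(cosmic-ray hit | anomaly flag) ≈ 0.7763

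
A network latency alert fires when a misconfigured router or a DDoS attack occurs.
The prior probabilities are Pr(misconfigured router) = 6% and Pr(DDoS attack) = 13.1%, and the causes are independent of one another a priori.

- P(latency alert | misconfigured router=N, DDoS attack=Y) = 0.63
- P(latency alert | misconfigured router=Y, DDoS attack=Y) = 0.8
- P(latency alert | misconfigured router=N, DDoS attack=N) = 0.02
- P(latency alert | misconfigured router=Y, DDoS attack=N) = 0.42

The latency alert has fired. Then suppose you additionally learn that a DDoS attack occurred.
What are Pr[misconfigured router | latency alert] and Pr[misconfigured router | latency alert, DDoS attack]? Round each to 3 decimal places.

P(latency alert) = 0.02×0.94×0.869 + 0.63×0.94×0.131 + 0.42×0.06×0.869 + 0.8×0.06×0.131 = 0.016337 + 0.077578 + 0.021899 + 0.006288 = 0.122102
Of this, 0.028187 comes from 0.021899 + 0.006288 (the misconfigured router=true cases).
P(misconfigured router | latency alert) = 0.028187 / 0.122102 ≈ 0.231

Now condition on the additional information:
Numerator (weight on configurations with misconfigured router): 0.8·0.06 = 0.048000
Denominator P(latency alert | DDoS attack): 0.63·0.94 + 0.8·0.06 = 0.640200
Posterior = 0.048000 / 0.640200 ≈ 0.075

Pr[misconfigured router | latency alert] ≈ 0.231; Pr[misconfigured router | latency alert, DDoS attack] ≈ 0.075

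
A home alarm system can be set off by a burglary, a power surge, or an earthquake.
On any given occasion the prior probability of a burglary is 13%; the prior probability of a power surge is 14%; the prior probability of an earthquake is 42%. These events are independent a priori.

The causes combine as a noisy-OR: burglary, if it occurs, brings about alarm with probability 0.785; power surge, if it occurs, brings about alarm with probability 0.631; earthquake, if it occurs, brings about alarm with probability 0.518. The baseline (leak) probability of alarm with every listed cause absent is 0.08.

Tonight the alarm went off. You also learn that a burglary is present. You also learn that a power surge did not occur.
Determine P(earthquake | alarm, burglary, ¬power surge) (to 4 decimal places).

Under noisy-OR, P(alarm | causes) = 1 − (1−0.08)·∏(1−qᵢ) over the active causes.
Numerator (weight on configurations with earthquake): 0.90466·0.42 = 0.379957
The normalizing constant is 0.8022·0.58 + 0.90466·0.42 = 0.845233
P(earthquake | alarm, burglary, ¬power surge) = 0.379957/0.845233 ≈ 0.4495

P(earthquake | alarm, burglary, ¬power surge) ≈ 0.4495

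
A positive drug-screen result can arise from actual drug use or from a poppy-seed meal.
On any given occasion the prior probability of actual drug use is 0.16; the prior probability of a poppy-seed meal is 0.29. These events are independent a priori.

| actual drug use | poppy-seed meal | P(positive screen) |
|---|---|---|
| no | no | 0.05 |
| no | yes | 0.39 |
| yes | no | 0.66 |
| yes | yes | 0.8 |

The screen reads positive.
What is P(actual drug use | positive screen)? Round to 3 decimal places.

P(actual drug use | positive screen) ≈ 0.473

P(positive screen) = 0.05*0.84*0.71 + 0.39*0.84*0.29 + 0.66*0.16*0.71 + 0.8*0.16*0.29 = 0.029820 + 0.095004 + 0.074976 + 0.037120 = 0.236920
The actual drug use-present share is 0.074976 + 0.037120 = 0.112096.
P(actual drug use | positive screen) = 0.112096 / 0.236920 ≈ 0.473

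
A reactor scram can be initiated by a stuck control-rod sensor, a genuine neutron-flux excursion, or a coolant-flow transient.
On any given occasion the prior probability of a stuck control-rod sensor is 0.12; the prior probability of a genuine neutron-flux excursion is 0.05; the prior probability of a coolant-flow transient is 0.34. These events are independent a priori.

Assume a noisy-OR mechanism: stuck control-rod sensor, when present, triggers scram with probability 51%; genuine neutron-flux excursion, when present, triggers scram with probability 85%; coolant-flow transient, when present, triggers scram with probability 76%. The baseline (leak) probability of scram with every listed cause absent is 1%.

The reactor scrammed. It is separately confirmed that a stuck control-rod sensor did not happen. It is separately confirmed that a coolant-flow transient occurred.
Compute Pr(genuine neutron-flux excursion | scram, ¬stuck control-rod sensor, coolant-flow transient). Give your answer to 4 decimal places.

Under noisy-OR, P(scram | causes) = 1 − (1−0.01)·∏(1−qᵢ) over the active causes.
P(scram | ¬stuck control-rod sensor, coolant-flow transient) = 0.7624×0.95 + 0.96436×0.05 = 0.724280 + 0.048218 = 0.772498
The genuine neutron-flux excursion-present share is 0.96436×0.05 = 0.048218.
P(genuine neutron-flux excursion | scram, ¬stuck control-rod sensor, coolant-flow transient) = 0.048218 / 0.772498 ≈ 0.0624

Pr(genuine neutron-flux excursion | scram, ¬stuck control-rod sensor, coolant-flow transient) ≈ 0.0624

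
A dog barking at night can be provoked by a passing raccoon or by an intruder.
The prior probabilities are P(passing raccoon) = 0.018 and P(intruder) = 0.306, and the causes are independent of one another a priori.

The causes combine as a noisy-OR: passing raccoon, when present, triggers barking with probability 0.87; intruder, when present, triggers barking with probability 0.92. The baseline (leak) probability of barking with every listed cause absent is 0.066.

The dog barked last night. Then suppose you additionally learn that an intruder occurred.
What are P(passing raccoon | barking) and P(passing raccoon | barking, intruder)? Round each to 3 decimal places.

P(passing raccoon | barking) ≈ 0.048; P(passing raccoon | barking, intruder) ≈ 0.019

Under noisy-OR, P(barking | causes) = 1 − (1−0.066)·∏(1−qᵢ) over the active causes.
Weight on passing raccoon=true, given the evidence: 0.010975 + 0.005454 = 0.016429
Denominator P(barking): 0.066×0.982×0.694 + 0.92528×0.982×0.306 + 0.87858×0.018×0.694 + 0.990286×0.018×0.306 = 0.339448
P(passing raccoon | barking) = 0.016429/0.339448 ≈ 0.048

Now also conditioning on intruder=true:
Weight on passing raccoon=true, given the evidence: 0.990286×0.018 = 0.017825
The normalizing constant is 0.92528×0.982 + 0.990286×0.018 = 0.926450
P(passing raccoon | barking, intruder) = 0.017825/0.926450 ≈ 0.019
The drop from 0.048 to 0.019 is the explaining-away (discounting) effect.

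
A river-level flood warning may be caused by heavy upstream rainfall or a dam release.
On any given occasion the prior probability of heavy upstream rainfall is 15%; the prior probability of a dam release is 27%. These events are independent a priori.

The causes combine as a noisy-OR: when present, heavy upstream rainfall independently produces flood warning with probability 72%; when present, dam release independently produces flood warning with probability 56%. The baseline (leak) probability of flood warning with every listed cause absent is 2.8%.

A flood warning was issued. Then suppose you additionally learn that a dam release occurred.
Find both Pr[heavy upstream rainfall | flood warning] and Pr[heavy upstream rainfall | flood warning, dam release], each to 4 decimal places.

Pr[heavy upstream rainfall | flood warning] ≈ 0.4368; Pr[heavy upstream rainfall | flood warning, dam release] ≈ 0.2135

Under noisy-OR, P(flood warning | causes) = 1 − (1−0.028)·∏(1−qᵢ) over the active causes.
P(flood warning) = 0.028·0.85·0.73 + 0.57232·0.85·0.27 + 0.72784·0.15·0.73 + 0.88025·0.15·0.27 = 0.017374 + 0.131347 + 0.079698 + 0.035650 = 0.264069
Of this, 0.115348 comes from 0.079698 + 0.035650 (the heavy upstream rainfall=true cases).
P(heavy upstream rainfall | flood warning) = 0.115348 / 0.264069 ≈ 0.4368

Now condition on the additional information:
P(flood warning | dam release) = 0.57232·0.85 + 0.88025·0.15 = 0.486472 + 0.132038 = 0.618510
The heavy upstream rainfall-present share is 0.88025·0.15 = 0.132038.
Hence the posterior is 0.132038/0.618510 ≈ 0.2135.
Conditioning on dam release lowers the posterior on heavy upstream rainfall: the classic explaining-away effect in a common-effect structure.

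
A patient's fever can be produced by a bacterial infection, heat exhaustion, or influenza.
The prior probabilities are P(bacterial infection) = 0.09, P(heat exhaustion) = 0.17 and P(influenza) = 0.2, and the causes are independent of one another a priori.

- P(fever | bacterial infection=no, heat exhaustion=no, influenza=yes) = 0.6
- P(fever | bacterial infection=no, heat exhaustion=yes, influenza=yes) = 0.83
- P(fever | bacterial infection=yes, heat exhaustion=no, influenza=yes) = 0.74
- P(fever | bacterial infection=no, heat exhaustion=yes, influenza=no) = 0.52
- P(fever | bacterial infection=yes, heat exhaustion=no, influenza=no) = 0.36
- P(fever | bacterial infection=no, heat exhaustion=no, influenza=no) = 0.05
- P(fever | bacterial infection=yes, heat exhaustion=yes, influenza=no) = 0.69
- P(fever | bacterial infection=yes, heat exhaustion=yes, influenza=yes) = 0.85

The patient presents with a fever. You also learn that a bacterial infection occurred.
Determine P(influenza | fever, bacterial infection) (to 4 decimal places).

P(fever | bacterial infection) = 0.36×0.83×0.8 + 0.74×0.83×0.2 + 0.69×0.17×0.8 + 0.85×0.17×0.2 = 0.239040 + 0.122840 + 0.093840 + 0.028900 = 0.484620
Restricting to configurations with influenza present: 0.122840 + 0.028900 = 0.151740.
Hence the posterior is 0.151740/0.484620 ≈ 0.3131.

P(influenza | fever, bacterial infection) ≈ 0.3131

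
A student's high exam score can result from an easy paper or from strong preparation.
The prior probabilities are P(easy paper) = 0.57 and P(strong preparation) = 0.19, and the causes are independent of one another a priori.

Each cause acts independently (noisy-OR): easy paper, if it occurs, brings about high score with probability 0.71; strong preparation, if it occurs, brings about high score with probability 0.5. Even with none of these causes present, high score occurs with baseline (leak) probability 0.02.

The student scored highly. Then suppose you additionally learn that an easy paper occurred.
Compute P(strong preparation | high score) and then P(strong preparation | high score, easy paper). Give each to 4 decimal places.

Under noisy-OR, P(high score | causes) = 1 − (1−0.02)·∏(1−qᵢ) over the active causes.
P(high score) = 0.02×0.43×0.81 + 0.51×0.43×0.19 + 0.7158×0.57×0.81 + 0.8579×0.57×0.19 = 0.006966 + 0.041667 + 0.330485 + 0.092911 = 0.472029
The strong preparation-present share is 0.041667 + 0.092911 = 0.134578.
So P(strong preparation | high score) = 0.134578/0.472029 ≈ 0.2851.

Now condition on the additional information:
P(high score | easy paper) = 0.7158·0.81 + 0.8579·0.19 = 0.579798 + 0.163001 = 0.742799
The strong preparation-present share is 0.8579·0.19 = 0.163001.
So P(strong preparation | high score, easy paper) = 0.163001/0.742799 ≈ 0.2194.
This is intercausal reasoning (explaining away): once easy paper accounts for the high score, strong preparation becomes less likely.

P(strong preparation | high score) ≈ 0.2851; P(strong preparation | high score, easy paper) ≈ 0.2194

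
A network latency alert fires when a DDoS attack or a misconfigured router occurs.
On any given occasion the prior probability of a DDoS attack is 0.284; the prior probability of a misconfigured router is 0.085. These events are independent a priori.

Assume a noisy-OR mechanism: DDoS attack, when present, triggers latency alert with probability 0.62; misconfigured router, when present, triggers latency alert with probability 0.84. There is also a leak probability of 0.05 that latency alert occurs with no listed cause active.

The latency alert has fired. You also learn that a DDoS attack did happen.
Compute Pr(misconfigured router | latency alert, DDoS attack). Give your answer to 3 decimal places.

Under noisy-OR, P(latency alert | causes) = 1 − (1−0.05)·∏(1−qᵢ) over the active causes.
P(latency alert | DDoS attack) = 0.639·0.915 + 0.94224·0.085 = 0.584685 + 0.080090 = 0.664775
Of this, 0.080090 comes from 0.94224·0.085 (the misconfigured router=true cases).
P(misconfigured router | latency alert, DDoS attack) = 0.080090 / 0.664775 ≈ 0.120

Pr(misconfigured router | latency alert, DDoS attack) ≈ 0.120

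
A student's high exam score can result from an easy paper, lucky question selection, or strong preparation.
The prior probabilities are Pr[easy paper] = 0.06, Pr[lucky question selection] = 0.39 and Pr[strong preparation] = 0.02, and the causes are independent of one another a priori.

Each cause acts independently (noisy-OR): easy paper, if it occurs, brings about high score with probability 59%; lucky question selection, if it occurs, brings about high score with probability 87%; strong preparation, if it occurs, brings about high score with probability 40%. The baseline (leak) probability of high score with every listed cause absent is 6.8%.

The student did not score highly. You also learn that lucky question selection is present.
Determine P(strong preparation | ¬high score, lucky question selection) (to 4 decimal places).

P(strong preparation | ¬high score, lucky question selection) ≈ 0.0121

Under noisy-OR, P(high score | causes) = 1 − (1−0.068)·∏(1−qᵢ) over the active causes.
P(¬high score | lucky question selection) = 0.12116*0.94*0.98 + 0.072696*0.94*0.02 + 0.049676*0.06*0.98 + 0.029805*0.06*0.02 = 0.111613 + 0.001367 + 0.002921 + 0.000036 = 0.115937
Of this, 0.001403 comes from 0.001367 + 0.000036 (the strong preparation=true cases).
P(strong preparation | ¬high score, lucky question selection) = 0.001403 / 0.115937 ≈ 0.0121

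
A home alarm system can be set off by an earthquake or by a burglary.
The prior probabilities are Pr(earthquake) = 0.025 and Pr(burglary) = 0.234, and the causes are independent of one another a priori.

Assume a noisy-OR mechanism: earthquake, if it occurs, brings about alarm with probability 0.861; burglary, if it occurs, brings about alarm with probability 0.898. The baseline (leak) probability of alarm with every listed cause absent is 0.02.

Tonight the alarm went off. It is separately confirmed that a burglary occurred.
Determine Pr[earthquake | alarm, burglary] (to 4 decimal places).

Pr[earthquake | alarm, burglary] ≈ 0.0273

Under noisy-OR, P(alarm | causes) = 1 − (1−0.02)·∏(1−qᵢ) over the active causes.
Weight on earthquake=true, given the evidence: 0.986106*0.025 = 0.024653
The normalizing constant is 0.90004*0.975 + 0.986106*0.025 = 0.902192
Posterior = 0.024653 / 0.902192 ≈ 0.0273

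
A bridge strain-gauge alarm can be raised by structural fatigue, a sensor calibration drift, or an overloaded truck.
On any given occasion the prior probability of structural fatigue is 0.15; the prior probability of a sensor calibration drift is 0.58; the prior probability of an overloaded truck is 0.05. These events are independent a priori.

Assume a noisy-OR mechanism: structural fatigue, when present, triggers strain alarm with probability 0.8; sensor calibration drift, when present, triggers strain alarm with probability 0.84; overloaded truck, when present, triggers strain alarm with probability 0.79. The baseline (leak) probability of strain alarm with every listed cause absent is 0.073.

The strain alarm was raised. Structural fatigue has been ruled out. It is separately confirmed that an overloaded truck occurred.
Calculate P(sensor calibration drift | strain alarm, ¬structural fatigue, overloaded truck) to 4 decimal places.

P(sensor calibration drift | strain alarm, ¬structural fatigue, overloaded truck) ≈ 0.6243

Under noisy-OR, P(strain alarm | causes) = 1 − (1−0.073)·∏(1−qᵢ) over the active causes.
P(strain alarm | ¬structural fatigue, overloaded truck) = 0.80533·0.42 + 0.968853·0.58 = 0.338239 + 0.561935 = 0.900174
Restricting to configurations with sensor calibration drift present: 0.968853·0.58 = 0.561935.
So P(sensor calibration drift | strain alarm, ¬structural fatigue, overloaded truck) = 0.561935/0.900174 ≈ 0.6243.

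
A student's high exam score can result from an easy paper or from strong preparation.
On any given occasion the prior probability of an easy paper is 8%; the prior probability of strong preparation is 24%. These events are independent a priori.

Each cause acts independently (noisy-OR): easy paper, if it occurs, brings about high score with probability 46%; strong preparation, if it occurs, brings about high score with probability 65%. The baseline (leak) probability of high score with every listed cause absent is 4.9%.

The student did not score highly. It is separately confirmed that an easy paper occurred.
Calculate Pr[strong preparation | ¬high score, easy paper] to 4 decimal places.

Pr[strong preparation | ¬high score, easy paper] ≈ 0.0995

Under noisy-OR, P(high score | causes) = 1 − (1−0.049)·∏(1−qᵢ) over the active causes.
Weight on strong preparation=true, given the evidence: 0.179739·0.24 = 0.043137
The normalizing constant is 0.51354·0.76 + 0.179739·0.24 = 0.433427
Posterior = 0.043137 / 0.433427 ≈ 0.0995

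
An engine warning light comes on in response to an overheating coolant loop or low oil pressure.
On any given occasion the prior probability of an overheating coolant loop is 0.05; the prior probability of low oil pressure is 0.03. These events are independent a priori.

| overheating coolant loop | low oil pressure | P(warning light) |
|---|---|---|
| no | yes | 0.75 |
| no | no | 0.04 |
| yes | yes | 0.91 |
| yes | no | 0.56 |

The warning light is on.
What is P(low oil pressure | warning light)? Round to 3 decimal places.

P(warning light) = 0.04·0.95·0.97 + 0.75·0.95·0.03 + 0.56·0.05·0.97 + 0.91·0.05·0.03 = 0.036860 + 0.021375 + 0.027160 + 0.001365 = 0.086760
The low oil pressure-present share is 0.021375 + 0.001365 = 0.022740.
Hence the posterior is 0.022740/0.086760 ≈ 0.262.

P(low oil pressure | warning light) ≈ 0.262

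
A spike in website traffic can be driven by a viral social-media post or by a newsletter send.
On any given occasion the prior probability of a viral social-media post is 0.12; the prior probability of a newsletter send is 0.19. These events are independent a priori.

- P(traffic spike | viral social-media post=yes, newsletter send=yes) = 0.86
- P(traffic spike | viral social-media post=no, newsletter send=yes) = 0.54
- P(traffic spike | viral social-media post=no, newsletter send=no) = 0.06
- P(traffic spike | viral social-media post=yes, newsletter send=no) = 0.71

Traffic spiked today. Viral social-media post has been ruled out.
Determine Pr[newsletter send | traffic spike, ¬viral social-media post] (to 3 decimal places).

Sum P(traffic spike|·) weighted by the priors over both values of newsletter send:
  P(traffic spike | ¬viral social-media post) = 0.06·0.81 + 0.54·0.19
        = 0.048600 + 0.102600 = 0.151200
Keeping only the newsletter send-present terms gives 0.102600, so
  P(newsletter send | traffic spike, ¬viral social-media post) = 0.102600 / 0.151200 ≈ 0.679

Pr[newsletter send | traffic spike, ¬viral social-media post] ≈ 0.679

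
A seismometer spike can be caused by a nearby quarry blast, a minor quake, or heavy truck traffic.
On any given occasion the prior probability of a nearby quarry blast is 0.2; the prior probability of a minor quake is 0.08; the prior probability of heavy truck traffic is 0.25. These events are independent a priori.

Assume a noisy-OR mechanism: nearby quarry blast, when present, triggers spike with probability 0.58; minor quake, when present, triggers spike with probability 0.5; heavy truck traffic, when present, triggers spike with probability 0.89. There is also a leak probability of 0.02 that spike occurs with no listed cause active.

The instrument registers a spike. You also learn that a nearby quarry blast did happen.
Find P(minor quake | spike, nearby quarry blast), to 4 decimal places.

P(minor quake | spike, nearby quarry blast) ≈ 0.0970

Under noisy-OR, P(spike | causes) = 1 − (1−0.02)·∏(1−qᵢ) over the active causes.
P(spike | nearby quarry blast) = 0.5884×0.92×0.75 + 0.954724×0.92×0.25 + 0.7942×0.08×0.75 + 0.977362×0.08×0.25 = 0.405996 + 0.219587 + 0.047652 + 0.019547 = 0.692782
The minor quake-present share is 0.047652 + 0.019547 = 0.067199.
So P(minor quake | spike, nearby quarry blast) = 0.067199/0.692782 ≈ 0.0970.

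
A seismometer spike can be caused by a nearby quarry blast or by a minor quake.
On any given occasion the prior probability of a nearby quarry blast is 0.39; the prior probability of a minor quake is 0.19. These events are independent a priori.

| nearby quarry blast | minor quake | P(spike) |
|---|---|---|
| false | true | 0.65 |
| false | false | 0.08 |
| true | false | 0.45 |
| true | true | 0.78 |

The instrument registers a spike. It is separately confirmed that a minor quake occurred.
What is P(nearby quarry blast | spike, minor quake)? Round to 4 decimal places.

P(nearby quarry blast | spike, minor quake) ≈ 0.4341

Sum P(spike|·) weighted by the priors over both values of nearby quarry blast:
  P(spike | minor quake) = 0.65*0.61 + 0.78*0.39
        = 0.396500 + 0.304200 = 0.700700
Configurations with nearby quarry blast contribute 0.304200, so
  P(nearby quarry blast | spike, minor quake) = 0.304200 / 0.700700 ≈ 0.4341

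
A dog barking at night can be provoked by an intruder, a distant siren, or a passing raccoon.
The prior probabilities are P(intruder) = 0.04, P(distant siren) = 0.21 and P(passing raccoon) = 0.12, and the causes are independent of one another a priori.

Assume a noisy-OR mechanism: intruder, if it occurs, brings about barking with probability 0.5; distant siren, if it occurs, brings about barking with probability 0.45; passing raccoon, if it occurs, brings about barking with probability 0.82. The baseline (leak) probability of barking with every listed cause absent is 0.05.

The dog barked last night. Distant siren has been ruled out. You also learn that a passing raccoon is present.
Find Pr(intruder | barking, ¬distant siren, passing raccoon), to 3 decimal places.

Pr(intruder | barking, ¬distant siren, passing raccoon) ≈ 0.044

Under noisy-OR, P(barking | causes) = 1 − (1−0.05)·∏(1−qᵢ) over the active causes.
Numerator (weight on configurations with intruder): 0.9145*0.04 = 0.036580
Normalizer over all consistent configurations: 0.829*0.96 + 0.9145*0.04 = 0.832420
P(intruder | barking, ¬distant siren, passing raccoon) = 0.036580/0.832420 ≈ 0.044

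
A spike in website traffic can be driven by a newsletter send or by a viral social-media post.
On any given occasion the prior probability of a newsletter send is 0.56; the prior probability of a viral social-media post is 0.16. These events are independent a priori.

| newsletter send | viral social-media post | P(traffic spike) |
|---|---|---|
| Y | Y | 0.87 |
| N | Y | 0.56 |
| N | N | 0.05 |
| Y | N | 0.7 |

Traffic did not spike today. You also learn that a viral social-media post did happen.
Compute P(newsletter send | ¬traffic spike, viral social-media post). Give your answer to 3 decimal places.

P(newsletter send | ¬traffic spike, viral social-media post) ≈ 0.273

Sum P(¬traffic spike|·) weighted by the priors over both values of newsletter send:
  P(¬traffic spike | viral social-media post) = 0.44*0.44 + 0.13*0.56
        = 0.193600 + 0.072800 = 0.266400
Configurations with newsletter send contribute 0.072800, so
  P(newsletter send | ¬traffic spike, viral social-media post) = 0.072800 / 0.266400 ≈ 0.273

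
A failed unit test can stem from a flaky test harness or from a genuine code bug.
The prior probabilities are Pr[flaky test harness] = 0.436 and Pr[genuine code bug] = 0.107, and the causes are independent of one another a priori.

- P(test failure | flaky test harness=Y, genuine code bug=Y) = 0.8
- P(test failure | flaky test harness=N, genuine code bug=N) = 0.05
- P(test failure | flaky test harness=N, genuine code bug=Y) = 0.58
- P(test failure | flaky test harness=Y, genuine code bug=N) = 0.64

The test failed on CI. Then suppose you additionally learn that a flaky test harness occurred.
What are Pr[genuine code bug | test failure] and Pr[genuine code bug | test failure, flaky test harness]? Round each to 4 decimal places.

P(test failure) = 0.05×0.564×0.893 + 0.58×0.564×0.107 + 0.64×0.436×0.893 + 0.8×0.436×0.107 = 0.025183 + 0.035002 + 0.249183 + 0.037322 = 0.346690
Of this, 0.072324 comes from 0.035002 + 0.037322 (the genuine code bug=true cases).
Hence the posterior is 0.072324/0.346690 ≈ 0.2086.

With the extra evidence:
Enumerate both values of genuine code bug and weight by the priors:
  P(test failure | flaky test harness) = 0.64*0.893 + 0.8*0.107
        = 0.571520 + 0.085600 = 0.657120
Keeping only the genuine code bug-present terms gives 0.085600, so
  P(genuine code bug | test failure, flaky test harness) = 0.085600 / 0.657120 ≈ 0.1303

Pr[genuine code bug | test failure] ≈ 0.2086; Pr[genuine code bug | test failure, flaky test harness] ≈ 0.1303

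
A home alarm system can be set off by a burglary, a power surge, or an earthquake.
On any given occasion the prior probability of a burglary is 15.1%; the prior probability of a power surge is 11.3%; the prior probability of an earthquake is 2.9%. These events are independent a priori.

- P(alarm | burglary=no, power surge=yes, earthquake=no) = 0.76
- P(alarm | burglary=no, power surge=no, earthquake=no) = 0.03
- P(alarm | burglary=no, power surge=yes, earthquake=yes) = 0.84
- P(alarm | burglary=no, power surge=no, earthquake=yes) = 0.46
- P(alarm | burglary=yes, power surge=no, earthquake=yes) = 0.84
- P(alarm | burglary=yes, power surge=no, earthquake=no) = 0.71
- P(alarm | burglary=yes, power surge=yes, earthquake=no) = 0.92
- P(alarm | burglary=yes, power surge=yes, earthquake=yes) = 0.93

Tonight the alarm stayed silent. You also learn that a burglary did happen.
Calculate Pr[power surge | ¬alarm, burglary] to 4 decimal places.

Pr[power surge | ¬alarm, burglary] ≈ 0.0343

Enumerate the 4 (power surge, earthquake) configurations and weight by the priors:
  P(¬alarm | burglary) = 0.29·0.887·0.971 + 0.16·0.887·0.029 + 0.08·0.113·0.971 + 0.07·0.113·0.029
        = 0.249770 + 0.004116 + 0.008778 + 0.000229 = 0.262893
Keeping only the power surge-present terms gives 0.009007, so
  P(power surge | ¬alarm, burglary) = 0.009007 / 0.262893 ≈ 0.0343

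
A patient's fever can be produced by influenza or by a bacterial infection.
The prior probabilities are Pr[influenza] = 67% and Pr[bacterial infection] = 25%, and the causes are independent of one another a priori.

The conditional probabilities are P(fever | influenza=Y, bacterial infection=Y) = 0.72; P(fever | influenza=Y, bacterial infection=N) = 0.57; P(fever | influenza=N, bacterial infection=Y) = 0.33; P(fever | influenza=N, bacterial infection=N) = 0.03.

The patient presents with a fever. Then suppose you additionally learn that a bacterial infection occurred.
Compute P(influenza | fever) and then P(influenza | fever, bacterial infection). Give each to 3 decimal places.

P(influenza | fever) ≈ 0.922; P(influenza | fever, bacterial infection) ≈ 0.816

Sum P(fever|·) weighted by the priors over the 4 (influenza, bacterial infection) configurations:
  P(fever) = 0.03*0.33*0.75 + 0.33*0.33*0.25 + 0.57*0.67*0.75 + 0.72*0.67*0.25
        = 0.007425 + 0.027225 + 0.286425 + 0.120600 = 0.441675
The terms with influenza present sum to 0.407025, so
  P(influenza | fever) = 0.407025 / 0.441675 ≈ 0.922

With the extra evidence:
P(fever | bacterial infection) = 0.33·0.33 + 0.72·0.67 = 0.108900 + 0.482400 = 0.591300
Restricting to configurations with influenza present: 0.72·0.67 = 0.482400.
Hence the posterior is 0.482400/0.591300 ≈ 0.816.
This is intercausal reasoning (explaining away): once bacterial infection accounts for the fever, influenza becomes less likely.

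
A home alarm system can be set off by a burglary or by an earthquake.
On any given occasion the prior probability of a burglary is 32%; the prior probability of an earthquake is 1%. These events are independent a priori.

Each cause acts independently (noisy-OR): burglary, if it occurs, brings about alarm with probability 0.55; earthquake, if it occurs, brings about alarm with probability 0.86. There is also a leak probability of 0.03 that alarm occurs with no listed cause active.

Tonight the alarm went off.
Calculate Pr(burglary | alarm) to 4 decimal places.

Pr(burglary | alarm) ≈ 0.8744

Under noisy-OR, P(alarm | causes) = 1 − (1−0.03)·∏(1−qᵢ) over the active causes.
Numerator (weight on configurations with burglary): 0.178517 + 0.003004 = 0.181521
The normalizing constant is 0.03·0.68·0.99 + 0.8642·0.68·0.01 + 0.5635·0.32·0.99 + 0.93889·0.32·0.01 = 0.207594
Posterior = 0.181521 / 0.207594 ≈ 0.8744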